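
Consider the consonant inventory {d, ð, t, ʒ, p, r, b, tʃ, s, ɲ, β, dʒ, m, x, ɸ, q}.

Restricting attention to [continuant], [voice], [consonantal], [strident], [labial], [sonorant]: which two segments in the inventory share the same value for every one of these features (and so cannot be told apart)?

/q/ (voiceless uvular stop) and /t/ (voiceless alveolar stop) are both [-continuant], [-voice], [+consonantal], [-strident], [-labial], [-sonorant], so none of the listed features separates them. (They do differ in [coronal] and [dorsal], which are not among the given features.) Every other pair in the inventory differs on at least one listed feature.

q, t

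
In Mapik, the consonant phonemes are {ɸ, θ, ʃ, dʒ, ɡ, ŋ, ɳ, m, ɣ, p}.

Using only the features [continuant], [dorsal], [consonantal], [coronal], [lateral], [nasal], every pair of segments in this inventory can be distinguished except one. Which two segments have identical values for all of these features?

ʃ, θ

On the given features, /ʃ/ and /θ/ have an identical profile: [+continuant], [-dorsal], [+consonantal], [+coronal], [-lateral], [-nasal]. No other two segments in the inventory coincide on all 6 features. (They do differ in [strident] and [anterior], which are not among the given features.)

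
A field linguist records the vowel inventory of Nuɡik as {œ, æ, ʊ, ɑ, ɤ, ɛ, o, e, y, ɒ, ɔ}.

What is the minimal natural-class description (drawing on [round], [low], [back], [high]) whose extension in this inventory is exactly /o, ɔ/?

/o, ɔ/ are all [−high], [−low], [+back], [+round], and no other segment in the inventory matches all four values. Dropping any one of them over-generates: [−low, +back, +round] alone would also admit /ʊ/; [−high, +back, +round] alone would also admit /ɒ/; [−high, −low, +round] alone would also admit /œ/; [−high, −low, +back] alone would also admit /ɤ/. No other combination of three listed features picks out exactly this set either, so fewer than four features will not do.

[−high, −low, +back, +round]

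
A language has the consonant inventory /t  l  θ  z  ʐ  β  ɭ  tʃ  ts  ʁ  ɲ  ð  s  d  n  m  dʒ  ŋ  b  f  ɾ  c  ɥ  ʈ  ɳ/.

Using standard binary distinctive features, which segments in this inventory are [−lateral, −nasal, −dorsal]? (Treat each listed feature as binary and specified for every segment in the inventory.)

Eliminate segments failing any feature: /l, ɭ/ are [+lateral]; /ʁ, c, ɥ/ are [+dorsal]; /ɲ, n, m, ŋ, ɳ/ are [+nasal]. The remaining /t, θ, z, ʐ, β, tʃ, ts, ð, s, d, dʒ, b, f, ɾ, ʈ/ satisfy [−lateral], [−nasal], [−dorsal].

t, θ, z, ʐ, β, tʃ, ts, ð, s, d, dʒ, b, f, ɾ, ʈ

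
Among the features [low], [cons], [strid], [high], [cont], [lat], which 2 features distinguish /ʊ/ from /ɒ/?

[high], [low]

/ʊ/ (high back rounded lax vowel) and /ɒ/ (low back rounded vowel) agree on [-consonantal], [-strident], [+continuant], [-lateral]. They differ on [high] (/ʊ/ [+], /ɒ/ [-]), [low] (/ʊ/ [-], /ɒ/ [+]).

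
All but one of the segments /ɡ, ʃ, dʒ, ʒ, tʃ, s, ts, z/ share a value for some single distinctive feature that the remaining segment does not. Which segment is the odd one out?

[strident] (equivalently [coronal], [dorsal]) groups all but one: /dʒ, ʒ, s, ʃ, z, ts, tʃ/ share [+strident] while /ɡ/ (voiced velar stop) alone is [−strident]. Removing any other segment would not leave a single-feature class that excludes it.

ɡ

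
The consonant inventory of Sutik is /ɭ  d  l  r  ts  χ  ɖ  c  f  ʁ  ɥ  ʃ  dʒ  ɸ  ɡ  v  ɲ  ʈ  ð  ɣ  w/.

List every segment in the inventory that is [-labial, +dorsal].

χ, c, ʁ, ɡ, ɲ, ɣ

Among the inventory, the [-labial] segments are /ɭ, d, l, r, ts, χ, ɖ, c, ʁ, ʃ, dʒ, ɡ, ɲ, ʈ, ð, ɣ/.
Among these, [+dorsal] leaves /χ, c, ʁ, ɡ, ɲ, ɣ/.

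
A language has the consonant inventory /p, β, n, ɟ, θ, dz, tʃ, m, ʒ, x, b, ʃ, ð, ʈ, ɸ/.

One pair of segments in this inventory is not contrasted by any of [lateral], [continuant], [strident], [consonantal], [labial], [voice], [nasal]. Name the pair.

θ, x

Both /θ/ and /x/ are [-lateral], [+continuant], [-strident], [+consonantal], [-labial], [-voice], [-nasal]. Since the list omits [coronal] and [dorsal] — which do distinguish the voiceless dental fricative from the voiceless velar fricative — this pair collapses; all other pairs remain distinct.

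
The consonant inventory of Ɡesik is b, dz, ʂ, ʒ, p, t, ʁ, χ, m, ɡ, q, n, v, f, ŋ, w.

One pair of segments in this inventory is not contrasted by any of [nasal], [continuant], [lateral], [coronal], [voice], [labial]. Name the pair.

Both /w/ and /v/ are [−nasal], [+continuant], [−lateral], [−coronal], [+voice], [+labial]. Since the list omits [sonorant], [round] and [dorsal] — which do distinguish the labial-velar glide from the voiced labiodental fricative — this pair collapses; all other pairs remain distinct.

w, v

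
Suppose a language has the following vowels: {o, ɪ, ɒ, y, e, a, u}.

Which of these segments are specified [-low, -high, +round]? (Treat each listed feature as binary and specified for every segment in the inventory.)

o

Eliminate segments failing any feature: /ɪ, y, u/ are [+high]; /ɒ, a/ are [+low]; /e/ is [-round]. The remaining /o/ satisfy [-low], [-high], [+round].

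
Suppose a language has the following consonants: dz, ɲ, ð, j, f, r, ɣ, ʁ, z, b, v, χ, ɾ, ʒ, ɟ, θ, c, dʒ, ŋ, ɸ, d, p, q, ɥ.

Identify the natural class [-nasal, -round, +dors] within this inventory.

Checking each segment against [-nasal], [-round], [+dorsal]: /j/ (palatal glide), /ɣ/ (voiced velar fricative), /ʁ/ (voiced uvular fricative), /χ/ (voiceless uvular fricative), /ɟ/ (voiced palatal stop), /c/ (voiceless palatal stop), among others, satisfy every feature; every other segment in the inventory fails at least one.

j, ɣ, ʁ, χ, ɟ, c, q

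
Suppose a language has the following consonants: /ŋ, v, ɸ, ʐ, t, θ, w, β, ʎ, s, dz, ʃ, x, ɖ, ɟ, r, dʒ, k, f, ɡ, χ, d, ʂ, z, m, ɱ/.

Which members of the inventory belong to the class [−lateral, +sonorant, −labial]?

Checking each segment against [−lateral], [+sonorant], [−labial]: /ŋ/ (velar nasal), /r/ (alveolar trill) satisfy every feature; every other segment in the inventory fails at least one.

ŋ, r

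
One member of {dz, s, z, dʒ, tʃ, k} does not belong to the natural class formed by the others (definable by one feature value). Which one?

k

The remaining segments after removing /k/ share [+strident]; /k/ (voiceless velar stop) is [−strident]. For every other candidate removal, the leftover set fails to share any single feature value that the removed segment lacks.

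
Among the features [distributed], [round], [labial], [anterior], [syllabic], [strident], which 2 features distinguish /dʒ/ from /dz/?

[anterior], [distributed]

/dʒ/ is the voiced postalveolar affricate and /dz/ is the voiced alveolar affricate. Both are [−round], [−labial], [−syllabic], [+strident]. /dʒ/ is [−anterior] while /dz/ is [+anterior]; /dʒ/ is [+distributed] while /dz/ is [−distributed], so the distinguishing features are [anterior], [distributed].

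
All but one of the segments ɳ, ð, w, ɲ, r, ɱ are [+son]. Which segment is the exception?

Every segment except /ð/ is [+sonorant]. /ð/ (voiced dental fricative) is [-sonorant], so it is the exception.

ð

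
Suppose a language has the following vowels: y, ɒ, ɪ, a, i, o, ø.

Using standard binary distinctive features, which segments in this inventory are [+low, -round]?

a

Checking each segment against [+low], [-round]: /a/ (low unrounded vowel) satisfies every feature; every other segment in the inventory fails at least one.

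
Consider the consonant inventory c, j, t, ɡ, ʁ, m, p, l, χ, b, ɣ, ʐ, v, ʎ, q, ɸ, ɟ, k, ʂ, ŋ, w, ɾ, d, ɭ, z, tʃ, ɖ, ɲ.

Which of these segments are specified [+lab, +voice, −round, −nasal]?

First, the [+labial] segments are /m, p, b, v, ɸ, w/.
Then [+voice] gives /m, b, v, w/.
Among these, [−round] gives /m, b, v/.
Within that set, [−nasal] leaves /b, v/.

b, v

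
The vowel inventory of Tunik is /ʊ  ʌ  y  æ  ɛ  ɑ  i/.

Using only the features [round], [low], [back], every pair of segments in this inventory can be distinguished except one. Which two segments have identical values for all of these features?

i, ɛ

/i/ (high front unrounded tense vowel) and /ɛ/ (mid front unrounded lax vowel) are both [-round], [-low], [-back], so none of the listed features separates them. (They do differ in [high] and [tense], which are not among the given features.) Every other pair in the inventory differs on at least one listed feature.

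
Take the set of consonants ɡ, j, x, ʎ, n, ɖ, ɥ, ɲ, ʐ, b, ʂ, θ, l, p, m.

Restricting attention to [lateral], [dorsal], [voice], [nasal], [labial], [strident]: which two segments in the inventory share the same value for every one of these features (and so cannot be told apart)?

Both /ɡ/ and /j/ are [-lateral], [+dorsal], [+voice], [-nasal], [-labial], [-strident]. Since the list omits [sonorant], [continuant] and [back] — which do distinguish the voiced velar stop from the palatal glide — this pair collapses; all other pairs remain distinct.

ɡ, j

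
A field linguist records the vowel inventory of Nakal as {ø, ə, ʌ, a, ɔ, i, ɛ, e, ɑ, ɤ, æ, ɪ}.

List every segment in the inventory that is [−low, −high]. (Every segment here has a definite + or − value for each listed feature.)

Eliminate segments failing any feature: /a, ɑ, æ/ are [+low]; /i, ɪ/ are [+high]. The remaining /ø, ə, ʌ, ɔ, ɛ, e, ɤ/ satisfy [−low], [−high].

ø, ə, ʌ, ɔ, ɛ, e, ɤ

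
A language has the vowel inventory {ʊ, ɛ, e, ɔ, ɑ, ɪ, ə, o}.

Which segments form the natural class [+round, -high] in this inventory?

ɔ, o

First, the [+round] segments are /ʊ, ɔ, o/.
Among these, [-high] leaves /ɔ, o/.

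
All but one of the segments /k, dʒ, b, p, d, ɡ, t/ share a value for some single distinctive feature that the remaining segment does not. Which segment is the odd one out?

dʒ

The remaining segments after removing /dʒ/ share [-delayed release]; /dʒ/ (voiced postalveolar affricate) is [+delayed release]. For every other candidate removal, the leftover set fails to share any single feature value that the removed segment lacks.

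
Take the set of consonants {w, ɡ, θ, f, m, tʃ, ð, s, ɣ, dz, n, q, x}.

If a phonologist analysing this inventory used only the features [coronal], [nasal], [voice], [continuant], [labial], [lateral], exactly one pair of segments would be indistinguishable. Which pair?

/s/ (voiceless alveolar fricative) and /θ/ (voiceless dental fricative) are both [+coronal], [-nasal], [-voice], [+continuant], [-labial], [-lateral], so none of the listed features separates them. (They do differ in [strident] and [distributed], which are not among the given features.) Every other pair in the inventory differs on at least one listed feature.

s, θ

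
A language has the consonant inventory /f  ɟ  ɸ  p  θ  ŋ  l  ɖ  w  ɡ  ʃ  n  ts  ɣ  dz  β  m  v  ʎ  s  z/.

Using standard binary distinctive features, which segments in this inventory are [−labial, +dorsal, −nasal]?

ɟ, ɡ, ɣ, ʎ

Checking each segment against [−labial], [+dorsal], [−nasal]: /ɟ/ (voiced palatal stop), /ɡ/ (voiced velar stop), /ɣ/ (voiced velar fricative), /ʎ/ (palatal lateral approximant) satisfy every feature; every other segment in the inventory fails at least one.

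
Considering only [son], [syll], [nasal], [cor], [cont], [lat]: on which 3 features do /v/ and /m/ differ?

[sonorant], [nasal], [continuant]

The two segments share [-syllabic], [-coronal], [-lateral]. The only features from the list on which they differ: /v/ is [-sonorant] while /m/ is [+sonorant]; /v/ is [-nasal] while /m/ is [+nasal]; /v/ is [+continuant] while /m/ is [-continuant].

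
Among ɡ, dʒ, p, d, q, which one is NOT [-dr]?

dʒ

Every segment except /dʒ/ is [-delayed release]. /dʒ/ (voiced postalveolar affricate) is [+delayed release], so it is the exception.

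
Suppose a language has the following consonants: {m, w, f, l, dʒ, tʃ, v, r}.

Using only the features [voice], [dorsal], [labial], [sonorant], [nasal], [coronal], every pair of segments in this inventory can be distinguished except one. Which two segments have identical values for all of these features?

Both /l/ and /r/ are [+voice], [−dorsal], [−labial], [+sonorant], [−nasal], [+coronal]. Since the list omits [lateral] — which does distinguish the alveolar lateral approximant from the alveolar trill — this pair collapses; all other pairs remain distinct.

l, r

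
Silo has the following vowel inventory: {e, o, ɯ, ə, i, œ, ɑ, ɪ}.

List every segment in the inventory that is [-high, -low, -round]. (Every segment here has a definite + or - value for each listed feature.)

e, ə

Eliminate segments failing any feature: /o, œ/ are [+round]; /ɯ, i, ɪ/ are [+high]; /ɑ/ is [+low]. The remaining /e, ə/ satisfy [-high], [-low], [-round].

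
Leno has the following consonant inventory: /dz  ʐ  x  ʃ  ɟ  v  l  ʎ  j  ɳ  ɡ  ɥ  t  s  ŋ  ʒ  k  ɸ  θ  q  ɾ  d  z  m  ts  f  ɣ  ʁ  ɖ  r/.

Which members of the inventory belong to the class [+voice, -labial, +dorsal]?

ɟ, ʎ, j, ɡ, ŋ, ɣ, ʁ

Checking each segment against [+voice], [-labial], [+dorsal]: /ɟ/ (voiced palatal stop), /ʎ/ (palatal lateral approximant), /j/ (palatal glide), /ɡ/ (voiced velar stop), /ŋ/ (velar nasal), /ɣ/ (voiced velar fricative), among others, satisfy every feature; every other segment in the inventory fails at least one.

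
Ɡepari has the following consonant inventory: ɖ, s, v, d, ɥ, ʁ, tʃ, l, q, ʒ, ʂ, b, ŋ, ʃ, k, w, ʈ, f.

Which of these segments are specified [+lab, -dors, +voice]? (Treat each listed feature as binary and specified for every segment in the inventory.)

First, the [+labial] segments are /v, ɥ, b, w, f/.
Among these, [-dorsal] gives /v, b, f/.
Then [+voice] leaves /v, b/.

v, b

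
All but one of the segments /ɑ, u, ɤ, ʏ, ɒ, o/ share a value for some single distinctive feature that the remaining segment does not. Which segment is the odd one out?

ʏ

/u, ɤ, ɑ, o, ɒ/ are all [+back], but /ʏ/ (high front rounded lax vowel) is [-back]. No other single segment can be removed to leave a set sharing one feature value that the removed segment lacks, so /ʏ/ is the odd one out.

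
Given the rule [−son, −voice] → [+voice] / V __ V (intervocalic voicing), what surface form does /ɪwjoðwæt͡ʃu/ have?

[ɪwjoðwæd͡ʒu]

/t͡ʃ/ satisfies [−son, −voice] and sits in V __ V. The [+voice] counterpart of the voiceless postalveolar affricate is /d͡ʒ/. Other segments in /ɪwjoðwæt͡ʃu/ either fail the structural description or are not in the environment, so the surface form is [ɪwjoðwæd͡ʒu].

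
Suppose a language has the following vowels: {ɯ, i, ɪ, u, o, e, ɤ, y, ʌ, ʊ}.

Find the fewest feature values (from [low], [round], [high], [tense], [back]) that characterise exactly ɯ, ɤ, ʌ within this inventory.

[+back, -round]

Every target segment is [+back], [-round]; each remaining inventory member fails at least one of these. Each conjunct is needed — [-round] alone would also admit /i, ɪ, e/; [+back] alone would also admit /u, o, ʊ/ — and no other single listed feature has exactly this extension, so two is the minimum.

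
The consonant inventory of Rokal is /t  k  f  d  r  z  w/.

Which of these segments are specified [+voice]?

The [+voice] segments here are /d, r, z, w/; the remaining /t, k, f/ are [-voice].

d, r, z, w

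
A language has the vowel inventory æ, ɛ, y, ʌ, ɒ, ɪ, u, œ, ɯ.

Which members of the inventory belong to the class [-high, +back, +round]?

ɒ

Checking each segment against [-high], [+back], [+round]: /ɒ/ (low back rounded vowel) satisfies every feature; every other segment in the inventory fails at least one.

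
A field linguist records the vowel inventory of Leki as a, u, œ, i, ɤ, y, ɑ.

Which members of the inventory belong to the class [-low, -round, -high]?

Checking each segment against [-low], [-round], [-high]: /ɤ/ (mid back unrounded tense vowel) satisfies every feature; every other segment in the inventory fails at least one.

ɤ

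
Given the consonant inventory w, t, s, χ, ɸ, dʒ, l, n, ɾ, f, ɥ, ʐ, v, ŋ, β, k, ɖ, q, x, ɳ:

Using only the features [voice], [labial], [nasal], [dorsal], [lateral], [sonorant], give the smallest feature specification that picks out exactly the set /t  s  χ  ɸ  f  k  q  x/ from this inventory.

[−voice]

/t, s, χ, ɸ, f, k, q, x/ are exactly the [−voice] segments in the inventory, so a single feature suffices.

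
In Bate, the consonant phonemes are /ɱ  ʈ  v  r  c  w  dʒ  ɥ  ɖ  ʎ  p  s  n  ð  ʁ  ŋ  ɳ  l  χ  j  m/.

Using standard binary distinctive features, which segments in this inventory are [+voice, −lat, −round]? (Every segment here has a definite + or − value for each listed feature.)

Eliminate segments failing any feature: /ʈ, c, p, s, χ/ are [−voice]; /w, ɥ/ are [+round]; /ʎ, l/ are [+lateral]. The remaining /ɱ, v, r, dʒ, ɖ, n, ð, ʁ, ŋ, ɳ, j, m/ satisfy [+voice], [−lateral], [−round].

ɱ, v, r, dʒ, ɖ, n, ð, ʁ, ŋ, ɳ, j, m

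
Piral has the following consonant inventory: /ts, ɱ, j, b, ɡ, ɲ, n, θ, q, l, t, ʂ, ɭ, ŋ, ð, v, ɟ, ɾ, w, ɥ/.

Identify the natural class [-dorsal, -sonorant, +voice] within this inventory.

Eliminate segments failing any feature: /ts, θ, t, ʂ/ are [-voice]; /ɱ, n, l, ɭ, ɾ/ are [+sonorant]; /j, ɡ, ɲ, q, ŋ, ɟ, w, ɥ/ are [+dorsal]. The remaining /b, ð, v/ satisfy [-dorsal], [-sonorant], [+voice].

b, ð, v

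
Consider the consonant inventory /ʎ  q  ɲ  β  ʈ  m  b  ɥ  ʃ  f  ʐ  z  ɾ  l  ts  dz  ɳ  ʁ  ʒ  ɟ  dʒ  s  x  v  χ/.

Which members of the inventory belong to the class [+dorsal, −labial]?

First, the [+dorsal] segments are /ʎ, q, ɲ, ɥ, ʁ, ɟ, x, χ/.
Within that set, [−labial] leaves /ʎ, q, ɲ, ʁ, ɟ, x, χ/.

ʎ, q, ɲ, ʁ, ɟ, x, χ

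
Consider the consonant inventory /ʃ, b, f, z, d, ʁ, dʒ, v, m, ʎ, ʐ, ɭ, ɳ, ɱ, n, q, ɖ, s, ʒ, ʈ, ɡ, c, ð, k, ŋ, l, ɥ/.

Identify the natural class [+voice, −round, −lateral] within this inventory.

Eliminate segments failing any feature: /ʃ, f, q, s, ʈ, c, k/ are [−voice]; /ʎ, ɭ, l/ are [+lateral]; /ɥ/ is [+round]. The remaining /b, z, d, ʁ, dʒ, v, m, ʐ, ɳ, ɱ, n, ɖ, ʒ, ɡ, ð, ŋ/ satisfy [+voice], [−round], [−lateral].

b, z, d, ʁ, dʒ, v, m, ʐ, ɳ, ɱ, n, ɖ, ʒ, ɡ, ð, ŋ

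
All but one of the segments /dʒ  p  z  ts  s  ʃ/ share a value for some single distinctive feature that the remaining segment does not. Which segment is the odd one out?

p

The remaining segments after removing /p/ share [+strident]; /p/ (voiceless bilabial stop) is [−strident]. For every other candidate removal, the leftover set fails to share any single feature value that the removed segment lacks.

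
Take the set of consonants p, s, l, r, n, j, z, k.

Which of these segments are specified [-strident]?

The [-strident] segments here are /p, l, r, n, j, k/; the remaining /s, z/ are [+strident].

p, l, r, n, j, k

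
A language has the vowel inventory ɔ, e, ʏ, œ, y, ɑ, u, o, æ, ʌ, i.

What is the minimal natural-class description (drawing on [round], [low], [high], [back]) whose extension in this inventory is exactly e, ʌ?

Every target segment is [−high], [−low], [−round]; each remaining inventory member fails at least one of these. Each conjunct is needed — [−low, −round] alone would also admit /i/; [−high, −round] alone would also admit /ɑ, æ/; [−high, −low] alone would also admit /ɔ, œ, o/ — and no other combination of two listed features has exactly this extension, so three is the minimum.

[−high, −low, −round]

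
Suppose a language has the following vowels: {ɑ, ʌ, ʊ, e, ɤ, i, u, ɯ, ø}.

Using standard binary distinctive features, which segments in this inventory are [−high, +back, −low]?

ʌ, ɤ

Checking each segment against [−high], [+back], [−low]: /ʌ/ (mid back unrounded lax vowel), /ɤ/ (mid back unrounded tense vowel) satisfy every feature; every other segment in the inventory fails at least one.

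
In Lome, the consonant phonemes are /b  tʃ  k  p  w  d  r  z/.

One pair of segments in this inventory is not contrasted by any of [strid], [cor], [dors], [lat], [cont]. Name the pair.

/b/ (voiced bilabial stop) and /p/ (voiceless bilabial stop) are both [−strident], [−coronal], [−dorsal], [−lateral], [−continuant], so none of the listed features separates them. (They do differ in [voice], which is not among the given features.) Every other pair in the inventory differs on at least one listed feature.

b, p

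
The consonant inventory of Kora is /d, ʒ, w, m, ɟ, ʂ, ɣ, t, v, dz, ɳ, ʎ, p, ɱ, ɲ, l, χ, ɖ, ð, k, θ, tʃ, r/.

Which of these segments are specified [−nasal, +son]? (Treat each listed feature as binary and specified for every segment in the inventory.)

Checking each segment against [−nasal], [+sonorant]: /w/ (labial-velar glide), /ʎ/ (palatal lateral approximant), /l/ (alveolar lateral approximant), /r/ (alveolar trill) satisfy every feature; every other segment in the inventory fails at least one.

w, ʎ, l, r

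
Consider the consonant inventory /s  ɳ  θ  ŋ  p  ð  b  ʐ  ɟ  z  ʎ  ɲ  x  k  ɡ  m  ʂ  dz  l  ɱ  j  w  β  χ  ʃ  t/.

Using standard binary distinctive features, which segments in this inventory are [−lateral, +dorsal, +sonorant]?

First, the [−lateral] segments are /s, ɳ, θ, ŋ, p, ð, b, ʐ, ɟ, z, ɲ, x, k, ɡ, m, ʂ, dz, ɱ, j, w, β, χ, ʃ, t/.
Then [+dorsal] gives /ŋ, ɟ, ɲ, x, k, ɡ, j, w, χ/.
Intersecting with [+sonorant] leaves /ŋ, ɲ, j, w/.

ŋ, ɲ, j, w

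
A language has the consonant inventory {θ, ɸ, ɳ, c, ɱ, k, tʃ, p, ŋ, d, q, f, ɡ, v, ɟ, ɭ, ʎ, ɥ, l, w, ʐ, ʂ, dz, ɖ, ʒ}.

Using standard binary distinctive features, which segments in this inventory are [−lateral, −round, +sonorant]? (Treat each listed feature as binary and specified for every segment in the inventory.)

ɳ, ɱ, ŋ

Checking each segment against [−lateral], [−round], [+sonorant]: /ɳ/ (retroflex nasal), /ɱ/ (labiodental nasal), /ŋ/ (velar nasal) satisfy every feature; every other segment in the inventory fails at least one.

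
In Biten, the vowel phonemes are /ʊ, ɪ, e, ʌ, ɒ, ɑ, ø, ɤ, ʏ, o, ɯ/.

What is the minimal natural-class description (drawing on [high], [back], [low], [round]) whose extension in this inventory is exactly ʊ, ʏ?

Every target segment is [+high], [+round]; each remaining inventory member fails at least one of these. Each conjunct is needed — [+round] alone would also admit /ɒ, ø, o/; [+high] alone would also admit /ɪ, ɯ/ — and no other single listed feature has exactly this extension, so two is the minimum.

[+high, +round]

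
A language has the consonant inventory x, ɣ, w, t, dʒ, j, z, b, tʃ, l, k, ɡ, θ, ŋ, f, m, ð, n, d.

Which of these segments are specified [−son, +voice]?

ɣ, dʒ, z, b, ɡ, ð, d

Checking each segment against [−sonorant], [+voice]: /ɣ/ (voiced velar fricative), /dʒ/ (voiced postalveolar affricate), /z/ (voiced alveolar fricative), /b/ (voiced bilabial stop), /ɡ/ (voiced velar stop), /ð/ (voiced dental fricative), among others, satisfy every feature; every other segment in the inventory fails at least one.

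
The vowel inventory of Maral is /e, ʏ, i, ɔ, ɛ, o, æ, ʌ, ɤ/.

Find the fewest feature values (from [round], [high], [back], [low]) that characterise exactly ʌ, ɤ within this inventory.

/ʌ, ɤ/ are all [+back], [-round], and no other segment in the inventory matches both values. Dropping any one of them over-generates: [-round] alone would also admit /e, i, ɛ, æ/; [+back] alone would also admit /ɔ, o/. No other single listed feature picks out exactly this set either, so fewer than two features will not do.

[+back, -round]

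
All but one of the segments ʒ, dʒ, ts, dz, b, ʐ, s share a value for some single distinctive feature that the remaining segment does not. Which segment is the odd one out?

/s, dz, ts, ʐ, dʒ, ʒ/ are all [+strident], but /b/ (voiced bilabial stop) is [−strident]. No other single segment can be removed to leave a set sharing one feature value that the removed segment lacks, so /b/ is the odd one out.

b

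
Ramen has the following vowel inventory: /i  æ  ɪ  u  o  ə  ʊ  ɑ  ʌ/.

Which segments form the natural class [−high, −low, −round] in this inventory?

Checking each segment against [−high], [−low], [−round]: /ə/ (mid central vowel (schwa)), /ʌ/ (mid back unrounded lax vowel) satisfy every feature; every other segment in the inventory fails at least one.

ə, ʌ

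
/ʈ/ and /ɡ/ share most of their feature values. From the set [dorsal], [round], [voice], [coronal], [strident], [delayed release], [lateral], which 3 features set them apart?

/ʈ/ is the voiceless retroflex stop and /ɡ/ is the voiced velar stop. Both are [−round], [−strident], [−delayed release], [−lateral]. /ʈ/ is [−voice] while /ɡ/ is [+voice]; /ʈ/ is [+coronal] while /ɡ/ is [−coronal]; /ʈ/ is [−dorsal] while /ɡ/ is [+dorsal], so the distinguishing features are [voice], [coronal], [dorsal].

[voice], [coronal], [dorsal]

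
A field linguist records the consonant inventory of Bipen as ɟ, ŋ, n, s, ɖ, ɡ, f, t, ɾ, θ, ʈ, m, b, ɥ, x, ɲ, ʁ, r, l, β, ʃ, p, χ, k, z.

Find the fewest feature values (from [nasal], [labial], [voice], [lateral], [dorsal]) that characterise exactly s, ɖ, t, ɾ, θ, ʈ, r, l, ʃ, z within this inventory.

/s, ɖ, t, ɾ, θ, ʈ, r, l, ʃ, z/ are all [−nasal], [−labial], [−dorsal], and no other segment in the inventory matches all three values. Dropping any one of them over-generates: [−labial, −dorsal] alone would also admit /n/; [−nasal, −dorsal] alone would also admit /f, b, β, p/; [−nasal, −labial] alone would also admit /ɟ, ɡ, x, ʁ, …/. No other combination of two listed features picks out exactly this set either, so fewer than three features will not do.

[−nasal, −labial, −dorsal]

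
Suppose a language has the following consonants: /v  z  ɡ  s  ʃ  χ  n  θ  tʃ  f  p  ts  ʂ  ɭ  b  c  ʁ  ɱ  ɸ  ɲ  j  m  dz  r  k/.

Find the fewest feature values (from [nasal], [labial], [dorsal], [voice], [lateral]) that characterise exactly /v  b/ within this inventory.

The class [+voice], [−nasal], [+labial] has exactly /v, b/ as its extension in this inventory. No smaller conjunction from the listed features achieves this: [−nasal, +labial] alone would also admit /f, p, ɸ/; [+voice, +labial] alone would also admit /ɱ, m/; [+voice, −nasal] alone would also admit /z, ɡ, ɭ, ʁ, …/; and checking the remaining two-feature bundles turns up none with this extension.

[+voice, −nasal, +labial]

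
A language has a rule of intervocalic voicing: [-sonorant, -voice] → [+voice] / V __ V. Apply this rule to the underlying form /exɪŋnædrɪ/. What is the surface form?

[eɣɪŋnædrɪ]

The only segment in the rule's environment that also matches [-sonorant, -voice] is /x/. Applying [+voice] turns the voiceless velar fricative into /ɣ/ (voiced velar fricative), giving [eɣɪŋnædrɪ].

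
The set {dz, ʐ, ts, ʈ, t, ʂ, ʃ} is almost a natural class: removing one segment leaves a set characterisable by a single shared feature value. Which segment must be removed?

The remaining segments after removing /ʃ/ share [−distributed]; /ʃ/ (voiceless postalveolar fricative) is [+distributed]. For every other candidate removal, the leftover set fails to share any single feature value that the removed segment lacks.

ʃ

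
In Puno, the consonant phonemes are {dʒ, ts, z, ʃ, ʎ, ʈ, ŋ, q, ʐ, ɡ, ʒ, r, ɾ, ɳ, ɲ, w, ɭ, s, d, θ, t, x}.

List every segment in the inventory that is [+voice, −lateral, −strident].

ŋ, ɡ, r, ɾ, ɳ, ɲ, w, d

Checking each segment against [+voice], [−lateral], [−strident]: /ŋ/ (velar nasal), /ɡ/ (voiced velar stop), /r/ (alveolar trill), /ɾ/ (alveolar tap), /ɳ/ (retroflex nasal), /ɲ/ (palatal nasal), among others, satisfy every feature; every other segment in the inventory fails at least one.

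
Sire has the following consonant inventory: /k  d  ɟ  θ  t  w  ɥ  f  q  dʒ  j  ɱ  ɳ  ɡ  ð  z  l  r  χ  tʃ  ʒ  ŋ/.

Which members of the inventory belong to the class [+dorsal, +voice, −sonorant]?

ɟ, ɡ

Eliminate segments failing any feature: /k, q, χ/ are [−voice]; /d, θ, t, f, dʒ, ɱ, ɳ, ð, z, l, r, tʃ, ʒ/ are [−dorsal]; /w, ɥ, j, ŋ/ are [+sonorant]. The remaining /ɟ, ɡ/ satisfy [+dorsal], [+voice], [−sonorant].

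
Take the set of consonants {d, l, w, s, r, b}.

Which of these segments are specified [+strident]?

The [+strident] segments here are /s/; the remaining /d, l, w, r, b/ are [−strident].

s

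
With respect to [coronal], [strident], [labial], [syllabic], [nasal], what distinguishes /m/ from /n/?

/m/ (bilabial nasal) and /n/ (alveolar nasal) agree on [-strident], [-syllabic], [+nasal]. They differ on [labial] (/m/ [+], /n/ [-]), [coronal] (/m/ [-], /n/ [+]).

[labial], [coronal]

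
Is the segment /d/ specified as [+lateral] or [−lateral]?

As the voiced alveolar stop, /d/ is [−lateral].

[−lateral]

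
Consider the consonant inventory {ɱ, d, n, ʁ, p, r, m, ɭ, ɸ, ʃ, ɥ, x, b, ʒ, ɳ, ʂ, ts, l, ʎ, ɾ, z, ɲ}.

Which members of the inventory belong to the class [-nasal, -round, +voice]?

d, ʁ, r, ɭ, b, ʒ, l, ʎ, ɾ, z

Checking each segment against [-nasal], [-round], [+voice]: /d/ (voiced alveolar stop), /ʁ/ (voiced uvular fricative), /r/ (alveolar trill), /ɭ/ (retroflex lateral approximant), /b/ (voiced bilabial stop), /ʒ/ (voiced postalveolar fricative), among others, satisfy every feature; every other segment in the inventory fails at least one.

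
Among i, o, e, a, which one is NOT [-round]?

/o/ is the mid back rounded tense vowel, which is [+round]; the rest — /a, i, e/ — are [-round].

o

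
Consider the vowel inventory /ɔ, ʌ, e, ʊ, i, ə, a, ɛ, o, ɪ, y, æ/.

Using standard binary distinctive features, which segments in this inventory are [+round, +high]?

ʊ, y

Eliminate segments failing any feature: /ɔ, o/ are [-high]; /ʌ, e, i, ə, a, ɛ, ɪ, æ/ are [-round]. The remaining /ʊ, y/ satisfy [+round], [+high].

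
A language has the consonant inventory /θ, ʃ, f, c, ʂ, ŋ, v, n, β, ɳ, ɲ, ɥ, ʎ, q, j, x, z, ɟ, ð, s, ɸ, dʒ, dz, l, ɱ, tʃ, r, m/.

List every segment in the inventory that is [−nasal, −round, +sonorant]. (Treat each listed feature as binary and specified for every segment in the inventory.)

First, the [−nasal] segments are /θ, ʃ, f, c, ʂ, v, β, ɥ, ʎ, q, j, x, z, ɟ, ð, s, ɸ, dʒ, dz, l, tʃ, r/.
Then [−round] gives /θ, ʃ, f, c, ʂ, v, β, ʎ, q, j, x, z, ɟ, ð, s, ɸ, dʒ, dz, l, tʃ, r/.
Then [+sonorant] leaves /ʎ, j, l, r/.

ʎ, j, l, r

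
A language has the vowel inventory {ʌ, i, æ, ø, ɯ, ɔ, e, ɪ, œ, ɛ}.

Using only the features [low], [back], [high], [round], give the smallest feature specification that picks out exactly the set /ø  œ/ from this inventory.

The class [−back], [+round] has exactly /ø, œ/ as its extension in this inventory. No smaller conjunction from the listed features achieves this: [+round] alone would also admit /ɔ/; [−back] alone would also admit /i, æ, e, ɪ, …/; and checking the remaining single features turns up none with this extension.

[−back, +round]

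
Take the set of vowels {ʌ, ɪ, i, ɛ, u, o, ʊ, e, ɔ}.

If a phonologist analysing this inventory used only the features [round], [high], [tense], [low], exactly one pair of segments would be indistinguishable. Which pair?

/ʌ/ (mid back unrounded lax vowel) and /ɛ/ (mid front unrounded lax vowel) are both [−round], [−high], [−tense], [−low], so none of the listed features separates them. (They do differ in [back], which is not among the given features.) Every other pair in the inventory differs on at least one listed feature.

ʌ, ɛ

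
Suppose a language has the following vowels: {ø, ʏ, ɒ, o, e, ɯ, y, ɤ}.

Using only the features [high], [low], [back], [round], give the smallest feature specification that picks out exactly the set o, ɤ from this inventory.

[−high, −low, +back]

Every target segment is [−high], [−low], [+back]; each remaining inventory member fails at least one of these. Each conjunct is needed — [−low, +back] alone would also admit /ɯ/; [−high, +back] alone would also admit /ɒ/; [−high, −low] alone would also admit /ø, e/ — and no other combination of two listed features has exactly this extension, so three is the minimum.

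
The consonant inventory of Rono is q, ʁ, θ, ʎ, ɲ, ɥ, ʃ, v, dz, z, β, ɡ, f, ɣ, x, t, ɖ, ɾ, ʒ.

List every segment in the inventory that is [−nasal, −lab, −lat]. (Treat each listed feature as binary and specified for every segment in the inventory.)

q, ʁ, θ, ʃ, dz, z, ɡ, ɣ, x, t, ɖ, ɾ, ʒ

Eliminate segments failing any feature: /ʎ/ is [+lateral]; /ɲ/ is [+nasal]; /ɥ, v, β, f/ are [+labial]. The remaining /q, ʁ, θ, ʃ, dz, z, ɡ, ɣ, x, t, ɖ, ɾ, ʒ/ satisfy [−nasal], [−labial], [−lateral].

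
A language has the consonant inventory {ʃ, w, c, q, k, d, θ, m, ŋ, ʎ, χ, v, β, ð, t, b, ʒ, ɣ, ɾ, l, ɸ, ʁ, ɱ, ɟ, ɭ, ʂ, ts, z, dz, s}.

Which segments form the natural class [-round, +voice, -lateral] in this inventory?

d, m, ŋ, v, β, ð, b, ʒ, ɣ, ɾ, ʁ, ɱ, ɟ, z, dz

Eliminate segments failing any feature: /ʃ, c, q, k, θ, χ, t, ɸ, ʂ, ts, s/ are [-voice]; /w/ is [+round]; /ʎ, l, ɭ/ are [+lateral]. The remaining /d, m, ŋ, v, β, ð, b, ʒ, ɣ, ɾ, ʁ, ɱ, ɟ, z, dz/ satisfy [-round], [+voice], [-lateral].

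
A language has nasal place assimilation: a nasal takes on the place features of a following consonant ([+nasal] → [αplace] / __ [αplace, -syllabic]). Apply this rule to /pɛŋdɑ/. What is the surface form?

In /pɛŋdɑ/, the nasal /ŋ/ precedes /d/, which is [+coronal]. The nasal assimilates in place, becoming the [+coronal] nasal /n/. The surface form is [pɛndɑ].

[pɛndɑ]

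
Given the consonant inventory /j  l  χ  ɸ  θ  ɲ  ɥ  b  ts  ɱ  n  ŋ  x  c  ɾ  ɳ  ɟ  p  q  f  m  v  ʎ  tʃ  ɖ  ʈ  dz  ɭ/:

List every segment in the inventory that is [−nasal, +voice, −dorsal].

l, b, ɾ, v, ɖ, dz, ɭ

The [−nasal] segments are /j, l, χ, ɸ, θ, ɥ, b, ts, x, c, ɾ, ɟ, p, q, f, v, ʎ, tʃ, ɖ, ʈ, dz, ɭ/.
Then [+voice] gives /j, l, ɥ, b, ɾ, ɟ, v, ʎ, ɖ, dz, ɭ/.
Among these, [−dorsal] leaves /l, b, ɾ, v, ɖ, dz, ɭ/.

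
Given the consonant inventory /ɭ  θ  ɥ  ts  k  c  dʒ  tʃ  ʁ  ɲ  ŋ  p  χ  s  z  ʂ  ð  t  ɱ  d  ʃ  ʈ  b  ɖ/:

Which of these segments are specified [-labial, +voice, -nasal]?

ɭ, dʒ, ʁ, z, ð, d, ɖ

Among the inventory, the [-labial] segments are /ɭ, θ, ts, k, c, dʒ, tʃ, ʁ, ɲ, ŋ, χ, s, z, ʂ, ð, t, d, ʃ, ʈ, ɖ/.
Among these, [+voice] gives /ɭ, dʒ, ʁ, ɲ, ŋ, z, ð, d, ɖ/.
Intersecting with [-nasal] leaves /ɭ, dʒ, ʁ, z, ð, d, ɖ/.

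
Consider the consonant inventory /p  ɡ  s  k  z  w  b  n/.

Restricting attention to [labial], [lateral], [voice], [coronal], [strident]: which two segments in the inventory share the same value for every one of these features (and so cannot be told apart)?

On the given features, /b/ and /w/ have an identical profile: [+labial], [-lateral], [+voice], [-coronal], [-strident]. No other two segments in the inventory coincide on all 5 features. (They do differ in [sonorant], [continuant], [round] and [dorsal], which are not among the given features.)

b, w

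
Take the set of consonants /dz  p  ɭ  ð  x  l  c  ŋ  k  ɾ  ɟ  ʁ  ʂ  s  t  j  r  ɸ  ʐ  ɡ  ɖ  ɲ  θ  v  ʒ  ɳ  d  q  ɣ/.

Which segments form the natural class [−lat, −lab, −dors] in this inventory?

Checking each segment against [−lateral], [−labial], [−dorsal]: /dz/ (voiced alveolar affricate), /ð/ (voiced dental fricative), /ɾ/ (alveolar tap), /ʂ/ (voiceless retroflex fricative), /s/ (voiceless alveolar fricative), /t/ (voiceless alveolar stop), among others, satisfy every feature; every other segment in the inventory fails at least one.

dz, ð, ɾ, ʂ, s, t, r, ʐ, ɖ, θ, ʒ, ɳ, d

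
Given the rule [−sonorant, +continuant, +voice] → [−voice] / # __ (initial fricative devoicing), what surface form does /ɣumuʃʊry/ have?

[xumuʃʊry]

The only segment in the rule's environment that also matches [−sonorant, +continuant, +voice] is /ɣ/. Applying [−voice] turns the voiced velar fricative into /x/ (voiceless velar fricative), giving [xumuʃʊry].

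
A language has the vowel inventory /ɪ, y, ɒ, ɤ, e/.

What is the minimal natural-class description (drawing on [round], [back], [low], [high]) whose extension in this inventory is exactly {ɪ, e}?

[-back, -round]

The class [-back], [-round] has exactly /ɪ, e/ as its extension in this inventory. No smaller conjunction from the listed features achieves this: [-round] alone would also admit /ɤ/; [-back] alone would also admit /y/; and checking the remaining single features turns up none with this extension.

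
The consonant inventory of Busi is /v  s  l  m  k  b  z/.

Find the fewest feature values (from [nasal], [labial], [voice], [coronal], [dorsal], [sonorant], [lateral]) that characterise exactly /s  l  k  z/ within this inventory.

[−labial]

/s, l, k, z/ are exactly the [−labial] segments in the inventory, so a single feature suffices.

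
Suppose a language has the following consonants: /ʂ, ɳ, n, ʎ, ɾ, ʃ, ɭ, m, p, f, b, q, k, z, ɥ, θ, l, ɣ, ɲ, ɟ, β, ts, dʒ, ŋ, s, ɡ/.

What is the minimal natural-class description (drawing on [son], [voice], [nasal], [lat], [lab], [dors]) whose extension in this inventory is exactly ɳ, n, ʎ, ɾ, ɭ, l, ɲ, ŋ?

[+son, −lab]

The class [+sonorant], [−labial] has exactly /ɳ, n, ʎ, ɾ, ɭ, l, ɲ, ŋ/ as its extension in this inventory. No smaller conjunction from the listed features achieves this: [−labial] alone would also admit /ʂ, ʃ, q, k, …/; [+sonorant] alone would also admit /m, ɥ/; and checking the remaining single features turns up none with this extension.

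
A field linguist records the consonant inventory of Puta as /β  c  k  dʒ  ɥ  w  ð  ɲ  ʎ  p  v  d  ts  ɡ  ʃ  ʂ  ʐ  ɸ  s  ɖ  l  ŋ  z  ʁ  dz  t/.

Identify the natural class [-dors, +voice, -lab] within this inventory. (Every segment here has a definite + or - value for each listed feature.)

Checking each segment against [-dorsal], [+voice], [-labial]: /dʒ/ (voiced postalveolar affricate), /ð/ (voiced dental fricative), /d/ (voiced alveolar stop), /ʐ/ (voiced retroflex fricative), /ɖ/ (voiced retroflex stop), /l/ (alveolar lateral approximant), among others, satisfy every feature; every other segment in the inventory fails at least one.

dʒ, ð, d, ʐ, ɖ, l, z, dz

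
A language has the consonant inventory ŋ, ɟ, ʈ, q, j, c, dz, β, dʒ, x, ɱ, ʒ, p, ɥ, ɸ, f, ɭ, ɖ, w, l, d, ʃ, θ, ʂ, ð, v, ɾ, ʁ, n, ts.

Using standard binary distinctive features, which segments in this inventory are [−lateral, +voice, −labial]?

ŋ, ɟ, j, dz, dʒ, ʒ, ɖ, d, ð, ɾ, ʁ, n

Eliminate segments failing any feature: /ʈ, q, c, x, p, ɸ, f, ʃ, θ, ʂ, ts/ are [−voice]; /β, ɱ, ɥ, w, v/ are [+labial]; /ɭ, l/ are [+lateral]. The remaining /ŋ, ɟ, j, dz, dʒ, ʒ, ɖ, d, ð, ɾ, ʁ, n/ satisfy [−lateral], [+voice], [−labial].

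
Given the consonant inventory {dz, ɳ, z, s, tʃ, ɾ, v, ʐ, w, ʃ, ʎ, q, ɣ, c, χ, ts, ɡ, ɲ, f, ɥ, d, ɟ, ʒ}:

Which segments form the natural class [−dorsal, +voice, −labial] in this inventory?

dz, ɳ, z, ɾ, ʐ, d, ʒ

Among the inventory, the [−dorsal] segments are /dz, ɳ, z, s, tʃ, ɾ, v, ʐ, ʃ, ts, f, d, ʒ/.
Among these, [+voice] gives /dz, ɳ, z, ɾ, v, ʐ, d, ʒ/.
Among these, [−labial] leaves /dz, ɳ, z, ɾ, ʐ, d, ʒ/.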